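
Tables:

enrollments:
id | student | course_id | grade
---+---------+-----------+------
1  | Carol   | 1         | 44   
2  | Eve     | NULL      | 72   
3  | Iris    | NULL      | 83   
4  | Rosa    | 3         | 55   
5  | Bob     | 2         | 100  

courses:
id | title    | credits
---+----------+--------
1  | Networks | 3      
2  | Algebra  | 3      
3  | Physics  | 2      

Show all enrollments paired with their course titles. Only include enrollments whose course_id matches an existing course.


INNER JOIN keeps only enrollments rows whose course_id matches an id in courses. Walk through each enrollment:
  - enrollment 1 (Carol): course_id=1 -> matches Networks
  - enrollment 2 (Eve): course_id=NULL, no match -> dropped
  - enrollment 3 (Iris): course_id=NULL, no match -> dropped
  - enrollment 4 (Rosa): course_id=3 -> matches Physics
  - enrollment 5 (Bob): course_id=2 -> matches Algebra
So 2 of 5 rows are dropped.

SQL:
SELECT a.student, b.title AS course
FROM enrollments a
INNER JOIN courses b ON a.course_id = b.id

Result:
student | course  
--------+---------
Carol   | Networks
Rosa    | Physics 
Bob     | Algebra 


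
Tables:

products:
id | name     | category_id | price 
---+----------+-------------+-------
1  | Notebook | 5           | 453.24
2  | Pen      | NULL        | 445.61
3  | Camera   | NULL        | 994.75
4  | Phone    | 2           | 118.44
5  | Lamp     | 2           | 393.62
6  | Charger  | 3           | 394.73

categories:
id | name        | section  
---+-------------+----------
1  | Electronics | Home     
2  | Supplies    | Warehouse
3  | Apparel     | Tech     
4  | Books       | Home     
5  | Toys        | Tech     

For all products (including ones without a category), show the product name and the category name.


LEFT JOIN keeps every row from products (the left table); where category_id has no match in categories, the category columns become NULL. Walk through each product:
  - product 1 (Notebook): category_id=5 -> matches Toys
  - product 2 (Pen): category_id=NULL, no match -> kept with NULL
  - product 3 (Camera): category_id=NULL, no match -> kept with NULL
  - product 4 (Phone): category_id=2 -> matches Supplies
  - product 5 (Lamp): category_id=2 -> matches Supplies
  - product 6 (Charger): category_id=3 -> matches Apparel
All 6 rows appear; 2 have NULL category.

SQL:
SELECT a.name, b.name AS category
FROM products a
LEFT JOIN categories b ON a.category_id = b.id

Result:
name     | category
---------+---------
Notebook | Toys    
Pen      | NULL    
Camera   | NULL    
Phone    | Supplies
Lamp     | Supplies
Charger  | Apparel 


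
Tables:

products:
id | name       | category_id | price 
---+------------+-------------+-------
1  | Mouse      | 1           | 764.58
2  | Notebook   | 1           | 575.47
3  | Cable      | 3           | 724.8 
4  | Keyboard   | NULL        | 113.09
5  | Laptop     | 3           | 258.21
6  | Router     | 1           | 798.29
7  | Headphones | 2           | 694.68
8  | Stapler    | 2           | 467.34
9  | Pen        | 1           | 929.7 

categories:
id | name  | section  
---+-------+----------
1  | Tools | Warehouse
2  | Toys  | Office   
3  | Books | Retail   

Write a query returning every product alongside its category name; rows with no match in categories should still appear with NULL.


LEFT JOIN keeps every row from products (the left table); where category_id has no match in categories, the category columns become NULL. Walk through each product:
  - product 1 (Mouse): category_id=1 -> matches Tools
  - product 2 (Notebook): category_id=1 -> matches Tools
  - product 3 (Cable): category_id=3 -> matches Books
  - product 4 (Keyboard): category_id=NULL, no match -> kept with NULL
  - product 5 (Laptop): category_id=3 -> matches Books
  - product 6 (Router): category_id=1 -> matches Tools
  - product 7 (Headphones): category_id=2 -> matches Toys
  - product 8 (Stapler): category_id=2 -> matches Toys
  - product 9 (Pen): category_id=1 -> matches Tools
All 9 rows appear; 1 has NULL category.

SQL:
SELECT a.name, b.name AS category
FROM products a
LEFT JOIN categories b ON a.category_id = b.id

Result:
name       | category
-----------+---------
Mouse      | Tools   
Notebook   | Tools   
Cable      | Books   
Keyboard   | NULL    
Laptop     | Books   
Router     | Tools   
Headphones | Toys    
Stapler    | Toys    
Pen        | Tools   


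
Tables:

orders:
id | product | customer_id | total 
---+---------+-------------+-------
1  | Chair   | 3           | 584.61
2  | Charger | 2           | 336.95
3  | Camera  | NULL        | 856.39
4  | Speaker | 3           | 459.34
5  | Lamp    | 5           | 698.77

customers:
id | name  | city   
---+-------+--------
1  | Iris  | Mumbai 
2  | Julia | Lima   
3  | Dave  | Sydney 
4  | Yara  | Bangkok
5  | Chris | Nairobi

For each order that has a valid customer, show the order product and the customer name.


INNER JOIN keeps only orders rows whose customer_id matches an id in customers. Walk through each order:
  - order 1 (Chair): customer_id=3 -> matches Dave
  - order 2 (Charger): customer_id=2 -> matches Julia
  - order 3 (Camera): customer_id=NULL, no match -> dropped
  - order 4 (Speaker): customer_id=3 -> matches Dave
  - order 5 (Lamp): customer_id=5 -> matches Chris
So 1 of 5 rows is dropped.

SQL:
SELECT a.product, b.name AS customer
FROM orders a
INNER JOIN customers b ON a.customer_id = b.id

Result:
product | customer
--------+---------
Chair   | Dave    
Charger | Julia   
Speaker | Dave    
Lamp    | Chris   


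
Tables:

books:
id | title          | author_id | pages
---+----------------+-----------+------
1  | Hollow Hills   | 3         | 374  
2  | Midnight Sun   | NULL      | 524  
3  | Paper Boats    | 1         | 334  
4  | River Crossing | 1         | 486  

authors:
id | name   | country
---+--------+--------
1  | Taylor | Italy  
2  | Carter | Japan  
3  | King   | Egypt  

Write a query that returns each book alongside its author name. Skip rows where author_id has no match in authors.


INNER JOIN keeps only books rows whose author_id matches an id in authors. Walk through each book:
  - book 1 (Hollow Hills): author_id=3 -> matches King
  - book 2 (Midnight Sun): author_id=NULL, no match -> dropped
  - book 3 (Paper Boats): author_id=1 -> matches Taylor
  - book 4 (River Crossing): author_id=1 -> matches Taylor
So 1 of 4 rows is dropped.

SQL:
SELECT a.title, b.name AS author
FROM books a
INNER JOIN authors b ON a.author_id = b.id

Result:
title          | author
---------------+-------
Hollow Hills   | King  
Paper Boats    | Taylor
River Crossing | Taylor


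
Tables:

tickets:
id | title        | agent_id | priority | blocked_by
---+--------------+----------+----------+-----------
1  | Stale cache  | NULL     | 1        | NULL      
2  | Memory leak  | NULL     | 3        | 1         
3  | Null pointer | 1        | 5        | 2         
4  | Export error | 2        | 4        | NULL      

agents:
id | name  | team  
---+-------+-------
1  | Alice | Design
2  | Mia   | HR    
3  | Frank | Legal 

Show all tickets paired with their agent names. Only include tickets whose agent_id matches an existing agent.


INNER JOIN keeps only tickets rows whose agent_id matches an id in agents. Walk through each ticket:
  - ticket 1 (Stale cache): agent_id=NULL, no match -> dropped
  - ticket 2 (Memory leak): agent_id=NULL, no match -> dropped
  - ticket 3 (Null pointer): agent_id=1 -> matches Alice
  - ticket 4 (Export error): agent_id=2 -> matches Mia
So 2 of 4 rows are dropped.

SQL:
SELECT a.title, b.name AS agent
FROM tickets a
INNER JOIN agents b ON a.agent_id = b.id

Result:
title        | agent
-------------+------
Null pointer | Alice
Export error | Mia  


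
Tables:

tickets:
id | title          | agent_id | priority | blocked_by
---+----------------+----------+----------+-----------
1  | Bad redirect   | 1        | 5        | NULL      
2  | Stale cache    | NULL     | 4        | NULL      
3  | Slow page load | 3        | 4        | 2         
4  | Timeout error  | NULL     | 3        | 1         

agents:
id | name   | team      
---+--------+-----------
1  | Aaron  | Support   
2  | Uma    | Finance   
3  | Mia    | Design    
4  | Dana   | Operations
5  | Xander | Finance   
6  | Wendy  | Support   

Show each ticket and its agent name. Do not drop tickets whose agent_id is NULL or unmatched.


LEFT JOIN keeps every row from tickets (the left table); where agent_id has no match in agents, the agent columns become NULL. Walk through each ticket:
  - ticket 1 (Bad redirect): agent_id=1 -> matches Aaron
  - ticket 2 (Stale cache): agent_id=NULL, no match -> kept with NULL
  - ticket 3 (Slow page load): agent_id=3 -> matches Mia
  - ticket 4 (Timeout error): agent_id=NULL, no match -> kept with NULL
All 4 rows appear; 2 have NULL agent.

SQL:
SELECT a.title, b.name AS agent
FROM tickets a
LEFT JOIN agents b ON a.agent_id = b.id

Result:
title          | agent
---------------+------
Bad redirect   | Aaron
Stale cache    | NULL 
Slow page load | Mia  
Timeout error  | NULL 


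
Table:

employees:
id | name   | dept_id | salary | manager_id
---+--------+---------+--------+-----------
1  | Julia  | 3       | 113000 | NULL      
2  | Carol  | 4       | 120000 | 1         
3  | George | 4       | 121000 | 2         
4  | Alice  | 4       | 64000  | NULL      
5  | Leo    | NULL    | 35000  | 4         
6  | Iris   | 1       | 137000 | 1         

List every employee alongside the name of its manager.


This is a self-join: employees is joined to a second copy of itself, matching each row's manager_id to another row's id. Use LEFT JOIN so rows with manager_id=NULL are kept.
  - employee 1 (Julia): manager_id=NULL -> NULL
  - employee 2 (Carol): manager_id=1 -> Julia
  - employee 3 (George): manager_id=2 -> Carol
  - employee 4 (Alice): manager_id=NULL -> NULL
  - employee 5 (Leo): manager_id=4 -> Alice
  - employee 6 (Iris): manager_id=1 -> Julia

SQL:
SELECT a.name AS item, b.name AS manager
FROM employees a
LEFT JOIN employees b ON a.manager_id = b.id

Result:
item   | manager
-------+--------
Julia  | NULL   
Carol  | Julia  
George | Carol  
Alice  | NULL   
Leo    | Alice  
Iris   | Julia  


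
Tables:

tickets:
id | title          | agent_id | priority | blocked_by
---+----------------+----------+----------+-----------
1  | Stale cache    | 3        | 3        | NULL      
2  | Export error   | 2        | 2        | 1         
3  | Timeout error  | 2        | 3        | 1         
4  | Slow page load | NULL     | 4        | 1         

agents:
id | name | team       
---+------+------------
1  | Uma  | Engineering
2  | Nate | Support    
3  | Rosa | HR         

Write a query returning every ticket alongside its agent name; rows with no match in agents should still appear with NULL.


LEFT JOIN keeps every row from tickets (the left table); where agent_id has no match in agents, the agent columns become NULL. Walk through each ticket:
  - ticket 1 (Stale cache): agent_id=3 -> matches Rosa
  - ticket 2 (Export error): agent_id=2 -> matches Nate
  - ticket 3 (Timeout error): agent_id=2 -> matches Nate
  - ticket 4 (Slow page load): agent_id=NULL, no match -> kept with NULL
All 4 rows appear; 1 has NULL agent.

SQL:
SELECT a.title, b.name AS agent
FROM tickets a
LEFT JOIN agents b ON a.agent_id = b.id

Result:
title          | agent
---------------+------
Stale cache    | Rosa 
Export error   | Nate 
Timeout error  | Nate 
Slow page load | NULL 


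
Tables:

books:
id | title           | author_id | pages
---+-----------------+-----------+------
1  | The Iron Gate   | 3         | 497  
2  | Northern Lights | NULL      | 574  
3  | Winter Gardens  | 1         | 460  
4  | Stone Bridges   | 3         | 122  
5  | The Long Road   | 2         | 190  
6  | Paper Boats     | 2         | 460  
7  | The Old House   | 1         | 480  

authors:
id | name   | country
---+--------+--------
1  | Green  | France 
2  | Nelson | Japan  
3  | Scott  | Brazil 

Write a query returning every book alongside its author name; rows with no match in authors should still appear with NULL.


LEFT JOIN keeps every row from books (the left table); where author_id has no match in authors, the author columns become NULL. Walk through each book:
  - book 1 (The Iron Gate): author_id=3 -> matches Scott
  - book 2 (Northern Lights): author_id=NULL, no match -> kept with NULL
  - book 3 (Winter Gardens): author_id=1 -> matches Green
  - book 4 (Stone Bridges): author_id=3 -> matches Scott
  - book 5 (The Long Road): author_id=2 -> matches Nelson
  - book 6 (Paper Boats): author_id=2 -> matches Nelson
  - book 7 (The Old House): author_id=1 -> matches Green
All 7 rows appear; 1 has NULL author.

SQL:
SELECT a.title, b.name AS author
FROM books a
LEFT JOIN authors b ON a.author_id = b.id

Result:
title           | author
----------------+-------
The Iron Gate   | Scott 
Northern Lights | NULL  
Winter Gardens  | Green 
Stone Bridges   | Scott 
The Long Road   | Nelson
Paper Boats     | Nelson
The Old House   | Green 


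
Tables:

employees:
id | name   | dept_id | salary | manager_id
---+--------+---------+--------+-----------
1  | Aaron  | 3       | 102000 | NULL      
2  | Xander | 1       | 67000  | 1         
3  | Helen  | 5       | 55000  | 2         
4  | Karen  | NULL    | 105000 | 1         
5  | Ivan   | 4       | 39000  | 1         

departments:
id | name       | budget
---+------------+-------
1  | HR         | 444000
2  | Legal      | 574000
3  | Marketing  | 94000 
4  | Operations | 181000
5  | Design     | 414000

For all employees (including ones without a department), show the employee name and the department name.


LEFT JOIN keeps every row from employees (the left table); where dept_id has no match in departments, the department columns become NULL. Walk through each employee:
  - employee 1 (Aaron): dept_id=3 -> matches Marketing
  - employee 2 (Xander): dept_id=1 -> matches HR
  - employee 3 (Helen): dept_id=5 -> matches Design
  - employee 4 (Karen): dept_id=NULL, no match -> kept with NULL
  - employee 5 (Ivan): dept_id=4 -> matches Operations
All 5 rows appear; 1 has NULL department.

SQL:
SELECT a.name, b.name AS department
FROM employees a
LEFT JOIN departments b ON a.dept_id = b.id

Result:
name   | department
-------+-----------
Aaron  | Marketing 
Xander | HR        
Helen  | Design    
Karen  | NULL      
Ivan   | Operations


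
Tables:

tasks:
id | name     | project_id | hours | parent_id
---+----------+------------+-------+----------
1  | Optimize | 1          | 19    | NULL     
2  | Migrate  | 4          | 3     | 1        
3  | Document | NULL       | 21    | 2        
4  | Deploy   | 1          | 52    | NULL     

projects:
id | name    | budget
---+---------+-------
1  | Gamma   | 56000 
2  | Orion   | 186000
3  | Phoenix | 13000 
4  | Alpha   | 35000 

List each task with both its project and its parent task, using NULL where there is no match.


Two LEFT JOINs from the same base table tasks: one to projects via project_id, one to tasks itself via parent_id. Both are LEFT so every task is preserved.
Match against projects:
  - task 1 (Optimize): project_id=1 -> matches Gamma
  - task 2 (Migrate): project_id=4 -> matches Alpha
  - task 3 (Document): project_id=NULL, no match -> kept with NULL
  - task 4 (Deploy): project_id=1 -> matches Gamma
Match against tasks (self):
  - task 1 (Optimize): parent_id=NULL -> NULL
  - task 2 (Migrate): parent_id=1 -> Optimize
  - task 3 (Document): parent_id=2 -> Migrate
  - task 4 (Deploy): parent_id=NULL -> NULL

SQL:
SELECT a.name, b.name AS project, c.name AS parent
FROM tasks a
LEFT JOIN projects b ON a.project_id = b.id
LEFT JOIN tasks c ON a.parent_id = c.id

Result:
name     | project | parent  
---------+---------+---------
Optimize | Gamma   | NULL    
Migrate  | Alpha   | Optimize
Document | NULL    | Migrate 
Deploy   | Gamma   | NULL    


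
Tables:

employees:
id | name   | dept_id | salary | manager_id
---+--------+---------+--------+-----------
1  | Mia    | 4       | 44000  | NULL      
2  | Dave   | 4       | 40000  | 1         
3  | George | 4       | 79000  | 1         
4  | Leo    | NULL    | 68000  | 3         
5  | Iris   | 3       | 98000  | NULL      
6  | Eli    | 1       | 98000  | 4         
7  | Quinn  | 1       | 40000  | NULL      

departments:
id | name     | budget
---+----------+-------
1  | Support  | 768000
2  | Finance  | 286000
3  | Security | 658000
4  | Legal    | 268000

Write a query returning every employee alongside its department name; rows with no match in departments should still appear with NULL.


LEFT JOIN keeps every row from employees (the left table); where dept_id has no match in departments, the department columns become NULL. Walk through each employee:
  - employee 1 (Mia): dept_id=4 -> matches Legal
  - employee 2 (Dave): dept_id=4 -> matches Legal
  - employee 3 (George): dept_id=4 -> matches Legal
  - employee 4 (Leo): dept_id=NULL, no match -> kept with NULL
  - employee 5 (Iris): dept_id=3 -> matches Security
  - employee 6 (Eli): dept_id=1 -> matches Support
  - employee 7 (Quinn): dept_id=1 -> matches Support
All 7 rows appear; 1 has NULL department.

SQL:
SELECT a.name, b.name AS department
FROM employees a
LEFT JOIN departments b ON a.dept_id = b.id

Result:
name   | department
-------+-----------
Mia    | Legal     
Dave   | Legal     
George | Legal     
Leo    | NULL      
Iris   | Security  
Eli    | Support   
Quinn  | Support   


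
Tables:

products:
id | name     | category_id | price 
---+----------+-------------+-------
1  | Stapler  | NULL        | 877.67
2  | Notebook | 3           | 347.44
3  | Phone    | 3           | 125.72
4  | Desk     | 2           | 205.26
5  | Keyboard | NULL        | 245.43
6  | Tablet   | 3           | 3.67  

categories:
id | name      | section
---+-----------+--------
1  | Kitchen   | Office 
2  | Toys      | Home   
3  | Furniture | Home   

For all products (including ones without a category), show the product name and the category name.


LEFT JOIN keeps every row from products (the left table); where category_id has no match in categories, the category columns become NULL. Walk through each product:
  - product 1 (Stapler): category_id=NULL, no match -> kept with NULL
  - product 2 (Notebook): category_id=3 -> matches Furniture
  - product 3 (Phone): category_id=3 -> matches Furniture
  - product 4 (Desk): category_id=2 -> matches Toys
  - product 5 (Keyboard): category_id=NULL, no match -> kept with NULL
  - product 6 (Tablet): category_id=3 -> matches Furniture
All 6 rows appear; 2 have NULL category.

SQL:
SELECT a.name, b.name AS category
FROM products a
LEFT JOIN categories b ON a.category_id = b.id

Result:
name     | category 
---------+----------
Stapler  | NULL     
Notebook | Furniture
Phone    | Furniture
Desk     | Toys     
Keyboard | NULL     
Tablet   | Furniture


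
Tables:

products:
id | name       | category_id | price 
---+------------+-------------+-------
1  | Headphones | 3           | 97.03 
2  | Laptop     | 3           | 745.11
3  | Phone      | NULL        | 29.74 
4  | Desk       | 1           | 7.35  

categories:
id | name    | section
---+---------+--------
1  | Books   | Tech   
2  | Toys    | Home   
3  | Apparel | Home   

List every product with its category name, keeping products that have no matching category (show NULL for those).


LEFT JOIN keeps every row from products (the left table); where category_id has no match in categories, the category columns become NULL. Walk through each product:
  - product 1 (Headphones): category_id=3 -> matches Apparel
  - product 2 (Laptop): category_id=3 -> matches Apparel
  - product 3 (Phone): category_id=NULL, no match -> kept with NULL
  - product 4 (Desk): category_id=1 -> matches Books
All 4 rows appear; 1 has NULL category.

SQL:
SELECT a.name, b.name AS category
FROM products a
LEFT JOIN categories b ON a.category_id = b.id

Result:
name       | category
-----------+---------
Headphones | Apparel 
Laptop     | Apparel 
Phone      | NULL    
Desk       | Books   


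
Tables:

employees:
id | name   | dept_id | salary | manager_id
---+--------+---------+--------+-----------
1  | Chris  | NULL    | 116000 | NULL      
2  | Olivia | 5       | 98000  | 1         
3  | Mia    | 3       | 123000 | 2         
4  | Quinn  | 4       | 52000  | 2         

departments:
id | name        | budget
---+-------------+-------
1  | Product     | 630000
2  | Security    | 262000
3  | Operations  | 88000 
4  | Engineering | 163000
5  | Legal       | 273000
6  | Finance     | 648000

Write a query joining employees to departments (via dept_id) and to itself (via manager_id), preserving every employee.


Two LEFT JOINs from the same base table employees: one to departments via dept_id, one to employees itself via manager_id. Both are LEFT so every employee is preserved.
Match against departments:
  - employee 1 (Chris): dept_id=NULL, no match -> kept with NULL
  - employee 2 (Olivia): dept_id=5 -> matches Legal
  - employee 3 (Mia): dept_id=3 -> matches Operations
  - employee 4 (Quinn): dept_id=4 -> matches Engineering
Match against employees (self):
  - employee 1 (Chris): manager_id=NULL -> NULL
  - employee 2 (Olivia): manager_id=1 -> Chris
  - employee 3 (Mia): manager_id=2 -> Olivia
  - employee 4 (Quinn): manager_id=2 -> Olivia

SQL:
SELECT a.name, b.name AS department, c.name AS manager
FROM employees a
LEFT JOIN departments b ON a.dept_id = b.id
LEFT JOIN employees c ON a.manager_id = c.id

Result:
name   | department  | manager
-------+-------------+--------
Chris  | NULL        | NULL   
Olivia | Legal       | Chris  
Mia    | Operations  | Olivia 
Quinn  | Engineering | Olivia 


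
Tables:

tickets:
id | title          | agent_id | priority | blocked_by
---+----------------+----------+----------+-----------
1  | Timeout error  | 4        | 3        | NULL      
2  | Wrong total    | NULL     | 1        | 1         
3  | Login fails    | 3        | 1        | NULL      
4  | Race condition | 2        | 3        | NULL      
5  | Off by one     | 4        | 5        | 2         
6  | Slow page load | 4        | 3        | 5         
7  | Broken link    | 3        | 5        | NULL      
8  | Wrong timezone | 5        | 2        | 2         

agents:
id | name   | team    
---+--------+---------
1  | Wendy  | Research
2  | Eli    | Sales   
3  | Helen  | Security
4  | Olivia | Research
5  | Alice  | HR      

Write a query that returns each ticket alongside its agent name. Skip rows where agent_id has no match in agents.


INNER JOIN keeps only tickets rows whose agent_id matches an id in agents. Walk through each ticket:
  - ticket 1 (Timeout error): agent_id=4 -> matches Olivia
  - ticket 2 (Wrong total): agent_id=NULL, no match -> dropped
  - ticket 3 (Login fails): agent_id=3 -> matches Helen
  - ticket 4 (Race condition): agent_id=2 -> matches Eli
  - ticket 5 (Off by one): agent_id=4 -> matches Olivia
  - ticket 6 (Slow page load): agent_id=4 -> matches Olivia
  - ticket 7 (Broken link): agent_id=3 -> matches Helen
  - ticket 8 (Wrong timezone): agent_id=5 -> matches Alice
So 1 of 8 rows is dropped.

SQL:
SELECT a.title, b.name AS agent
FROM tickets a
INNER JOIN agents b ON a.agent_id = b.id

Result:
title          | agent 
---------------+-------
Timeout error  | Olivia
Login fails    | Helen 
Race condition | Eli   
Off by one     | Olivia
Slow page load | Olivia
Broken link    | Helen 
Wrong timezone | Alice 


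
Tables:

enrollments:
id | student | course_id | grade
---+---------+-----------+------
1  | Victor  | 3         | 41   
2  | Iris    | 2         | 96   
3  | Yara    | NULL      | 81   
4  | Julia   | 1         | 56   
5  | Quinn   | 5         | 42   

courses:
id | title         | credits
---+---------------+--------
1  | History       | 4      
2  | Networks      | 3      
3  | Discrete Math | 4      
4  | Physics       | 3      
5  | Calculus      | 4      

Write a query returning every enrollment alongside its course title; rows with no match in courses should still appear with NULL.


LEFT JOIN keeps every row from enrollments (the left table); where course_id has no match in courses, the course columns become NULL. Walk through each enrollment:
  - enrollment 1 (Victor): course_id=3 -> matches Discrete Math
  - enrollment 2 (Iris): course_id=2 -> matches Networks
  - enrollment 3 (Yara): course_id=NULL, no match -> kept with NULL
  - enrollment 4 (Julia): course_id=1 -> matches History
  - enrollment 5 (Quinn): course_id=5 -> matches Calculus
All 5 rows appear; 1 has NULL course.

SQL:
SELECT a.student, b.title AS course
FROM enrollments a
LEFT JOIN courses b ON a.course_id = b.id

Result:
student | course       
--------+--------------
Victor  | Discrete Math
Iris    | Networks     
Yara    | NULL         
Julia   | History      
Quinn   | Calculus     


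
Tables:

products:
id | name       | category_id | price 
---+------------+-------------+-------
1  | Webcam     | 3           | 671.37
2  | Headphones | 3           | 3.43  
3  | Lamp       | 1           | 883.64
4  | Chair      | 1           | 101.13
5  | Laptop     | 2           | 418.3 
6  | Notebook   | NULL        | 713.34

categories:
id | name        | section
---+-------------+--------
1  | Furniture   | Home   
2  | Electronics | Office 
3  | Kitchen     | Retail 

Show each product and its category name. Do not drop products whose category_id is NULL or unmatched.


LEFT JOIN keeps every row from products (the left table); where category_id has no match in categories, the category columns become NULL. Walk through each product:
  - product 1 (Webcam): category_id=3 -> matches Kitchen
  - product 2 (Headphones): category_id=3 -> matches Kitchen
  - product 3 (Lamp): category_id=1 -> matches Furniture
  - product 4 (Chair): category_id=1 -> matches Furniture
  - product 5 (Laptop): category_id=2 -> matches Electronics
  - product 6 (Notebook): category_id=NULL, no match -> kept with NULL
All 6 rows appear; 1 has NULL category.

SQL:
SELECT a.name, b.name AS category
FROM products a
LEFT JOIN categories b ON a.category_id = b.id

Result:
name       | category   
-----------+------------
Webcam     | Kitchen    
Headphones | Kitchen    
Lamp       | Furniture  
Chair      | Furniture  
Laptop     | Electronics
Notebook   | NULL       


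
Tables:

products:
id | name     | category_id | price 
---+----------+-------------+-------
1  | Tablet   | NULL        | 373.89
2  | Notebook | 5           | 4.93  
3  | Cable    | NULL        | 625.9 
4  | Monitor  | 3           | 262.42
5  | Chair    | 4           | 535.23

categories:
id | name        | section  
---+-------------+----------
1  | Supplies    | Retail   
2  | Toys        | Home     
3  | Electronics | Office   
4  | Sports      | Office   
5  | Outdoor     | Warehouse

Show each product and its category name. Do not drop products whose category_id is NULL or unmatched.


LEFT JOIN keeps every row from products (the left table); where category_id has no match in categories, the category columns become NULL. Walk through each product:
  - product 1 (Tablet): category_id=NULL, no match -> kept with NULL
  - product 2 (Notebook): category_id=5 -> matches Outdoor
  - product 3 (Cable): category_id=NULL, no match -> kept with NULL
  - product 4 (Monitor): category_id=3 -> matches Electronics
  - product 5 (Chair): category_id=4 -> matches Sports
All 5 rows appear; 2 have NULL category.

SQL:
SELECT a.name, b.name AS category
FROM products a
LEFT JOIN categories b ON a.category_id = b.id

Result:
name     | category   
---------+------------
Tablet   | NULL       
Notebook | Outdoor    
Cable    | NULL       
Monitor  | Electronics
Chair    | Sports     


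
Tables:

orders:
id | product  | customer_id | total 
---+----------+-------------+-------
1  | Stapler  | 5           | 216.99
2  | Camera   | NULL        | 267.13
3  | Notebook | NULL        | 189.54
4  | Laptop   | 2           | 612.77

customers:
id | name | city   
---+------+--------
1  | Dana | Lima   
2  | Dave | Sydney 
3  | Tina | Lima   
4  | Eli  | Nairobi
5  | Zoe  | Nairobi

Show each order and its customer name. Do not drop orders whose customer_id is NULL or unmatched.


LEFT JOIN keeps every row from orders (the left table); where customer_id has no match in customers, the customer columns become NULL. Walk through each order:
  - order 1 (Stapler): customer_id=5 -> matches Zoe
  - order 2 (Camera): customer_id=NULL, no match -> kept with NULL
  - order 3 (Notebook): customer_id=NULL, no match -> kept with NULL
  - order 4 (Laptop): customer_id=2 -> matches Dave
All 4 rows appear; 2 have NULL customer.

SQL:
SELECT a.product, b.name AS customer
FROM orders a
LEFT JOIN customers b ON a.customer_id = b.id

Result:
product  | customer
---------+---------
Stapler  | Zoe     
Camera   | NULL    
Notebook | NULL    
Laptop   | Dave    


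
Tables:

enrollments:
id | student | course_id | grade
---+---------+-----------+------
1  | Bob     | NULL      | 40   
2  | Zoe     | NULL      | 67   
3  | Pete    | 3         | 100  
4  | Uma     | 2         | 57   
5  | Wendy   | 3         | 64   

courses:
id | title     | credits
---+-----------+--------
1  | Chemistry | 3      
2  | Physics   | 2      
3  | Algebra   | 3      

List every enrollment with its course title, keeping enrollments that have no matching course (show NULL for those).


LEFT JOIN keeps every row from enrollments (the left table); where course_id has no match in courses, the course columns become NULL. Walk through each enrollment:
  - enrollment 1 (Bob): course_id=NULL, no match -> kept with NULL
  - enrollment 2 (Zoe): course_id=NULL, no match -> kept with NULL
  - enrollment 3 (Pete): course_id=3 -> matches Algebra
  - enrollment 4 (Uma): course_id=2 -> matches Physics
  - enrollment 5 (Wendy): course_id=3 -> matches Algebra
All 5 rows appear; 2 have NULL course.

SQL:
SELECT a.student, b.title AS course
FROM enrollments a
LEFT JOIN courses b ON a.course_id = b.id

Result:
student | course 
--------+--------
Bob     | NULL   
Zoe     | NULL   
Pete    | Algebra
Uma     | Physics
Wendy   | Algebra


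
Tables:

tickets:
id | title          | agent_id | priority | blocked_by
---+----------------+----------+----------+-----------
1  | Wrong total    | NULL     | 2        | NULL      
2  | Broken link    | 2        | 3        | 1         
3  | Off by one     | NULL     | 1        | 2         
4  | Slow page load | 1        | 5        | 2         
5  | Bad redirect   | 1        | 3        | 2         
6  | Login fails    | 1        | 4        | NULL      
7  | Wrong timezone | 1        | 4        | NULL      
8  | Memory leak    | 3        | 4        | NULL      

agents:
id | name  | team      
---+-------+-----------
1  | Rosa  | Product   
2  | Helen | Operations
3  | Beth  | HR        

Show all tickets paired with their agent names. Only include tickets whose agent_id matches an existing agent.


INNER JOIN keeps only tickets rows whose agent_id matches an id in agents. Walk through each ticket:
  - ticket 1 (Wrong total): agent_id=NULL, no match -> dropped
  - ticket 2 (Broken link): agent_id=2 -> matches Helen
  - ticket 3 (Off by one): agent_id=NULL, no match -> dropped
  - ticket 4 (Slow page load): agent_id=1 -> matches Rosa
  - ticket 5 (Bad redirect): agent_id=1 -> matches Rosa
  - ticket 6 (Login fails): agent_id=1 -> matches Rosa
  - ticket 7 (Wrong timezone): agent_id=1 -> matches Rosa
  - ticket 8 (Memory leak): agent_id=3 -> matches Beth
So 2 of 8 rows are dropped.

SQL:
SELECT a.title, b.name AS agent
FROM tickets a
INNER JOIN agents b ON a.agent_id = b.id

Result:
title          | agent
---------------+------
Broken link    | Helen
Slow page load | Rosa 
Bad redirect   | Rosa 
Login fails    | Rosa 
Wrong timezone | Rosa 
Memory leak    | Beth 


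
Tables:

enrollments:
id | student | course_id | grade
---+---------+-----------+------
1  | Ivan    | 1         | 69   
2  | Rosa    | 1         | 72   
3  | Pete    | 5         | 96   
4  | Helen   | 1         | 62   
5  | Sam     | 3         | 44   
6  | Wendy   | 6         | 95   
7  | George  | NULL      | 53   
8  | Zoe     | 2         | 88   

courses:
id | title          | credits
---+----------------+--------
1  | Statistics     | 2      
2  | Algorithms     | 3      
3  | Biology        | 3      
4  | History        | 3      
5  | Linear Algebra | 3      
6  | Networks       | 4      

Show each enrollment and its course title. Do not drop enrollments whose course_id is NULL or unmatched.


LEFT JOIN keeps every row from enrollments (the left table); where course_id has no match in courses, the course columns become NULL. Walk through each enrollment:
  - enrollment 1 (Ivan): course_id=1 -> matches Statistics
  - enrollment 2 (Rosa): course_id=1 -> matches Statistics
  - enrollment 3 (Pete): course_id=5 -> matches Linear Algebra
  - enrollment 4 (Helen): course_id=1 -> matches Statistics
  - enrollment 5 (Sam): course_id=3 -> matches Biology
  - enrollment 6 (Wendy): course_id=6 -> matches Networks
  - enrollment 7 (George): course_id=NULL, no match -> kept with NULL
  - enrollment 8 (Zoe): course_id=2 -> matches Algorithms
All 8 rows appear; 1 has NULL course.

SQL:
SELECT a.student, b.title AS course
FROM enrollments a
LEFT JOIN courses b ON a.course_id = b.id

Result:
student | course        
--------+---------------
Ivan    | Statistics    
Rosa    | Statistics    
Pete    | Linear Algebra
Helen   | Statistics    
Sam     | Biology       
Wendy   | Networks      
George  | NULL          
Zoe     | Algorithms    


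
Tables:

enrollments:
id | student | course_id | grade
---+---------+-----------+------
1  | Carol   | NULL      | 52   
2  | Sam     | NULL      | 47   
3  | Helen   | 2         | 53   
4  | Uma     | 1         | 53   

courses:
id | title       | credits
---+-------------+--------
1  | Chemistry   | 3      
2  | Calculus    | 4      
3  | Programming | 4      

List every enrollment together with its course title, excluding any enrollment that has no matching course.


INNER JOIN keeps only enrollments rows whose course_id matches an id in courses. Walk through each enrollment:
  - enrollment 1 (Carol): course_id=NULL, no match -> dropped
  - enrollment 2 (Sam): course_id=NULL, no match -> dropped
  - enrollment 3 (Helen): course_id=2 -> matches Calculus
  - enrollment 4 (Uma): course_id=1 -> matches Chemistry
So 2 of 4 rows are dropped.

SQL:
SELECT a.student, b.title AS course
FROM enrollments a
INNER JOIN courses b ON a.course_id = b.id

Result:
student | course   
--------+----------
Helen   | Calculus 
Uma     | Chemistry


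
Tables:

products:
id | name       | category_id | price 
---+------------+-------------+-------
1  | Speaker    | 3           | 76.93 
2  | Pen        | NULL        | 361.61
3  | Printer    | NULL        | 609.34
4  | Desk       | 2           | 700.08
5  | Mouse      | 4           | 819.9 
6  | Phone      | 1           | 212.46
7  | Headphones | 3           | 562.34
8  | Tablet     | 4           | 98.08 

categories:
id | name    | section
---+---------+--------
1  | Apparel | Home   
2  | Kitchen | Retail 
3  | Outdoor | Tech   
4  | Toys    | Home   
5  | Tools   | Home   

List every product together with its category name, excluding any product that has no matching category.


INNER JOIN keeps only products rows whose category_id matches an id in categories. Walk through each product:
  - product 1 (Speaker): category_id=3 -> matches Outdoor
  - product 2 (Pen): category_id=NULL, no match -> dropped
  - product 3 (Printer): category_id=NULL, no match -> dropped
  - product 4 (Desk): category_id=2 -> matches Kitchen
  - product 5 (Mouse): category_id=4 -> matches Toys
  - product 6 (Phone): category_id=1 -> matches Apparel
  - product 7 (Headphones): category_id=3 -> matches Outdoor
  - product 8 (Tablet): category_id=4 -> matches Toys
So 2 of 8 rows are dropped.

SQL:
SELECT a.name, b.name AS category
FROM products a
INNER JOIN categories b ON a.category_id = b.id

Result:
name       | category
-----------+---------
Speaker    | Outdoor 
Desk       | Kitchen 
Mouse      | Toys    
Phone      | Apparel 
Headphones | Outdoor 
Tablet     | Toys    


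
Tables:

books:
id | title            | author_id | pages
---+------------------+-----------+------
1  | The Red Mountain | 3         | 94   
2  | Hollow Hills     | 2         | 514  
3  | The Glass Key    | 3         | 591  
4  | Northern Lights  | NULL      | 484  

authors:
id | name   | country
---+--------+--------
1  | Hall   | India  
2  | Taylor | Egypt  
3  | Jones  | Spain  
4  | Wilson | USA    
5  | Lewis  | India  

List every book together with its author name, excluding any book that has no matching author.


INNER JOIN keeps only books rows whose author_id matches an id in authors. Walk through each book:
  - book 1 (The Red Mountain): author_id=3 -> matches Jones
  - book 2 (Hollow Hills): author_id=2 -> matches Taylor
  - book 3 (The Glass Key): author_id=3 -> matches Jones
  - book 4 (Northern Lights): author_id=NULL, no match -> dropped
So 1 of 4 rows is dropped.

SQL:
SELECT a.title, b.name AS author
FROM books a
INNER JOIN authors b ON a.author_id = b.id

Result:
title            | author
-----------------+-------
The Red Mountain | Jones 
Hollow Hills     | Taylor
The Glass Key    | Jones 


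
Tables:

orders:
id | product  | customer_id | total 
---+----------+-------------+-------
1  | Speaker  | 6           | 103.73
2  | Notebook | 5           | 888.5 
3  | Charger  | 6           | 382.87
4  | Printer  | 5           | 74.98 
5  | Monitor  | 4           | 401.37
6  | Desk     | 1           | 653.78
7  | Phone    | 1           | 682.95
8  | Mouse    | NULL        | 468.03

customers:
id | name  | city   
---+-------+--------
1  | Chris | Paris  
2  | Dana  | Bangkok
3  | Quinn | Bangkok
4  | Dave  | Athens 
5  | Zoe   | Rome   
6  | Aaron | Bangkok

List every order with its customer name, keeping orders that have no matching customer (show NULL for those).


LEFT JOIN keeps every row from orders (the left table); where customer_id has no match in customers, the customer columns become NULL. Walk through each order:
  - order 1 (Speaker): customer_id=6 -> matches Aaron
  - order 2 (Notebook): customer_id=5 -> matches Zoe
  - order 3 (Charger): customer_id=6 -> matches Aaron
  - order 4 (Printer): customer_id=5 -> matches Zoe
  - order 5 (Monitor): customer_id=4 -> matches Dave
  - order 6 (Desk): customer_id=1 -> matches Chris
  - order 7 (Phone): customer_id=1 -> matches Chris
  - order 8 (Mouse): customer_id=NULL, no match -> kept with NULL
All 8 rows appear; 1 has NULL customer.

SQL:
SELECT a.product, b.name AS customer
FROM orders a
LEFT JOIN customers b ON a.customer_id = b.id

Result:
product  | customer
---------+---------
Speaker  | Aaron   
Notebook | Zoe     
Charger  | Aaron   
Printer  | Zoe     
Monitor  | Dave    
Desk     | Chris   
Phone    | Chris   
Mouse    | NULL    


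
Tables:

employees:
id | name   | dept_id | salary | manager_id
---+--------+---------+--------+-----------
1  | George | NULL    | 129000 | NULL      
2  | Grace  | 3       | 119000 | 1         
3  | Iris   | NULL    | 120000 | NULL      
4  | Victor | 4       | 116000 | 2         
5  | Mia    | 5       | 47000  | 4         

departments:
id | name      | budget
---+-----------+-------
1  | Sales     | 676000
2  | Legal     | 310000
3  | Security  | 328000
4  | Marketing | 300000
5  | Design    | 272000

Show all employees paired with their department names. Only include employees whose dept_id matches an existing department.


INNER JOIN keeps only employees rows whose dept_id matches an id in departments. Walk through each employee:
  - employee 1 (George): dept_id=NULL, no match -> dropped
  - employee 2 (Grace): dept_id=3 -> matches Security
  - employee 3 (Iris): dept_id=NULL, no match -> dropped
  - employee 4 (Victor): dept_id=4 -> matches Marketing
  - employee 5 (Mia): dept_id=5 -> matches Design
So 2 of 5 rows are dropped.

SQL:
SELECT a.name, b.name AS department
FROM employees a
INNER JOIN departments b ON a.dept_id = b.id

Result:
name   | department
-------+-----------
Grace  | Security  
Victor | Marketing 
Mia    | Design    


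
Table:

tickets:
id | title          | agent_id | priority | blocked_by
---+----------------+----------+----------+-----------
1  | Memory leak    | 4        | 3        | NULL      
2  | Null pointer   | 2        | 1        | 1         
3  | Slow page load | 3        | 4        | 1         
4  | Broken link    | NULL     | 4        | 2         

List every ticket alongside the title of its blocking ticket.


This is a self-join: tickets is joined to a second copy of itself, matching each row's blocked_by to another row's id. Use LEFT JOIN so rows with blocked_by=NULL are kept.
  - ticket 1 (Memory leak): blocked_by=NULL -> NULL
  - ticket 2 (Null pointer): blocked_by=1 -> Memory leak
  - ticket 3 (Slow page load): blocked_by=1 -> Memory leak
  - ticket 4 (Broken link): blocked_by=2 -> Null pointer

SQL:
SELECT a.title AS item, b.title AS blocked_by
FROM tickets a
LEFT JOIN tickets b ON a.blocked_by = b.id

Result:
item           | blocked_by  
---------------+-------------
Memory leak    | NULL        
Null pointer   | Memory leak 
Slow page load | Memory leak 
Broken link    | Null pointer
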